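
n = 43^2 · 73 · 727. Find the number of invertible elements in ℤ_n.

94403232

φ(43^2) = 43^2 − 43^1 = 1849 − 43 = 1806.
φ(73) = 73 − 1 = 72.
φ(727) = 727 − 1 = 726.
φ(98128279) = 1806 × 72 × 726 = 94403232.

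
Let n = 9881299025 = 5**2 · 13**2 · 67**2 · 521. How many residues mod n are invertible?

7174252800

φ(9881299025) = 9881299025 · (1 − 1/5) · (1 − 1/13) · (1 − 1/67) · (1 − 1/521)
       = 9881299025 · 1647360/2268955 = 7174252800.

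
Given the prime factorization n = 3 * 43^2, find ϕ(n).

3612

φ(5547) = 5547 · (1 − 1/3) · (1 − 1/43)
       = 5547 · 84/129 = 3612.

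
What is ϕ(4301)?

3520

4301 = 11 · 17 · 23.
φ(4301) = 4301 · (1 − 1/11) · (1 − 1/17) · (1 − 1/23)
       = 4301 · 3520/4301 = 3520.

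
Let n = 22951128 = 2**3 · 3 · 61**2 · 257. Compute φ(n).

φ(22951128) = 22951128 · (1 − 1/2) · (1 − 1/3) · (1 − 1/61) · (1 − 1/257)
       = 22951128 · 30720/94062 = 7495680.

7495680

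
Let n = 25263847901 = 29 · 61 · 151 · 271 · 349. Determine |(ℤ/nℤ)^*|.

23677920000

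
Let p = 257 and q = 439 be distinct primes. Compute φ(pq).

112128

For distinct primes, φ(pq) = (p−1)(q−1) = 256 × 438 = 112128.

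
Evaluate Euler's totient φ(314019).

190080

Prime factorization: 314019 = 3**2 × 23 × 37 × 41.
φ(314019) = 314019 · (1 − 1/3) · (1 − 1/23) · (1 − 1/37) · (1 − 1/41)
       = 314019 · 63360/104673 = 190080.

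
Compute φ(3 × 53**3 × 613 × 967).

172708466112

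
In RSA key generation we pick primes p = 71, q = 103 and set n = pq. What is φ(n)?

7140

φ(7313) = 7313 · (1 − 1/71) · (1 − 1/103)
       = 7313 · 7140/7313 = 7140.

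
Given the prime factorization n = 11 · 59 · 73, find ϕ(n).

41760

φ(47377) = 47377 · (1 − 1/11) · (1 − 1/59) · (1 − 1/73)
       = 47377 · 41760/47377 = 41760.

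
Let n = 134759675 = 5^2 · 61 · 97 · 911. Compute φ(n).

φ(5^2) = 5^1·(5−1) = 5·4 = 20.
φ(61) = 61 − 1 = 60.
φ(97) = 97 − 1 = 96.
φ(911) = 911 − 1 = 910.
φ(134759675) = 20 × 60 × 96 × 910 = 104832000.

104832000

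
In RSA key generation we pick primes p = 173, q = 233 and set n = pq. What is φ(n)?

39904

For distinct primes, φ(pq) = (p−1)(q−1) = 172 × 232 = 39904.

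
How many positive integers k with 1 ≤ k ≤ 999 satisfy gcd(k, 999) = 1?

First factor: 999 = 3^3 * 37.
φ(3^3) = 3^2·(3−1) = 9·2 = 18.
φ(37) = 37 − 1 = 36.
φ(999) = 18 × 36 = 648.

648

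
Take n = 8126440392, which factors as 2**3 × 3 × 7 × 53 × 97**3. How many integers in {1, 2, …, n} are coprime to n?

φ(2^3) = 2^3 − 2^2 = 8 − 4 = 4.
φ(3) = 3 − 1 = 2.
φ(7) = 7 − 1 = 6.
φ(53) = 53 − 1 = 52.
φ(97^3) = 97^2·(97−1) = 9409·96 = 903264.
Multiply: 4 · 2 · 6 · 52 · 903264 = 2254546944.

2254546944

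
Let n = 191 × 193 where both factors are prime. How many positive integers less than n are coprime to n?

φ(191) = 191 − 1 = 190.
φ(193) = 193 − 1 = 192.
Multiply: 190 · 192 = 36480.

36480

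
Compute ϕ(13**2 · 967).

150696

φ(163423) = 163423 · (1 − 1/13) · (1 − 1/967)
       = 163423 · 11592/12571 = 150696.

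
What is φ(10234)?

10234 = 2 · 7 · 17 · 43.
φ(2) = 2 − 1 = 1.
φ(7) = 7 − 1 = 6.
φ(17) = 17 − 1 = 16.
φ(43) = 43 − 1 = 42.
Since φ is multiplicative, φ(10234) = 1 · 6 · 16 · 42 = 4032.

4032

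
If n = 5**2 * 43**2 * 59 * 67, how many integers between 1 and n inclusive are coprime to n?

φ(182727425) = 182727425 · (1 − 1/5) · (1 − 1/43) · (1 − 1/59) · (1 − 1/67)
       = 182727425 · 643104/849895 = 138267360.

138267360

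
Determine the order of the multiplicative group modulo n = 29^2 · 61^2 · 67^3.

φ(29^2) = 29^1·(29−1) = 29·28 = 812.
φ(61^2) = 61^1·(61−1) = 61·60 = 3660.
φ(67^3) = 67^3 − 67^2 = 300763 − 4489 = 296274.
φ(941196002443) = 812 × 3660 × 296274 = 880502626080.

880502626080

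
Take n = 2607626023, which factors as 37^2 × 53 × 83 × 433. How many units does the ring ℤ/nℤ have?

2453607936

φ(2607626023) = 2607626023 · (1 − 1/37) · (1 − 1/53) · (1 − 1/83) · (1 − 1/433)
       = 2607626023 · 66313728/70476379 = 2453607936.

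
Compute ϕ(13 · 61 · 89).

φ(13) = 13 − 1 = 12.
φ(61) = 61 − 1 = 60.
φ(89) = 89 − 1 = 88.
Multiply: 12 · 60 · 88 = 63360.

63360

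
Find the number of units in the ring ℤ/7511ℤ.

Prime factorization: 7511 = 7 · 29 · 37.
φ(7) = 7 − 1 = 6.
φ(29) = 29 − 1 = 28.
φ(37) = 37 − 1 = 36.
φ(7511) = 6 × 28 × 36 = 6048.

6048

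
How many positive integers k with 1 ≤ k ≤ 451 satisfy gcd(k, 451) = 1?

Factor 451: 451 = 11 * 41.
φ(11) = 11 − 1 = 10.
φ(41) = 41 − 1 = 40.
Multiply: 10 · 40 = 400.

400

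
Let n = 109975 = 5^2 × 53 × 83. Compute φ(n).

φ(109975) = 109975 · (1 − 1/5) · (1 − 1/53) · (1 − 1/83)
       = 109975 · 17056/21995 = 85280.

85280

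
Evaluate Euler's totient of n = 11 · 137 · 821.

φ(11) = 11 − 1 = 10.
φ(137) = 137 − 1 = 136.
φ(821) = 821 − 1 = 820.
Multiply: 10 · 136 · 820 = 1115200.

1115200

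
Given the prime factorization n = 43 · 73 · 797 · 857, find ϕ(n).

φ(43) = 43 − 1 = 42.
φ(73) = 73 − 1 = 72.
φ(797) = 797 − 1 = 796.
φ(857) = 857 − 1 = 856.
Multiply: 42 · 72 · 796 · 856 = 2060481024.

2060481024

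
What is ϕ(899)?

Prime factorization: 899 = 29 * 31.
φ(29) = 29 − 1 = 28.
φ(31) = 31 − 1 = 30.
Since φ is multiplicative, φ(899) = 28 · 30 = 840.

840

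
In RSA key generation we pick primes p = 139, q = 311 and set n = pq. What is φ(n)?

φ(43229) = 43229 · (1 − 1/139) · (1 − 1/311)
       = 43229 · 42780/43229 = 42780.

42780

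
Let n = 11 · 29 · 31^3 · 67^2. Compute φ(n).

35696152800

φ(42660443881) = 42660443881 · (1 − 1/11) · (1 − 1/29) · (1 − 1/31) · (1 − 1/67)
       = 42660443881 · 554400/662563 = 35696152800.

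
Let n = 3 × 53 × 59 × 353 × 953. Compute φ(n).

2021347328

φ(3155852829) = 3155852829 · (1 − 1/3) · (1 − 1/53) · (1 − 1/59) · (1 − 1/353) · (1 − 1/953)
       = 3155852829 · 2021347328/3155852829 = 2021347328.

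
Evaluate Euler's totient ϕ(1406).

648

Prime factorization: 1406 = 2 · 19 · 37.
φ(1406) = 1406 · (1 − 1/2) · (1 − 1/19) · (1 − 1/37)
       = 1406 · 648/1406 = 648.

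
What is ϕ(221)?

192

221 = 13 · 17.
φ(13) = 13 − 1 = 12.
φ(17) = 17 − 1 = 16.
Multiply: 12 · 16 = 192.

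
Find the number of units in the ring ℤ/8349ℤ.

First factor: 8349 = 3 · 11^2 · 23.
φ(8349) = 8349 · (1 − 1/3) · (1 − 1/11) · (1 − 1/23)
       = 8349 · 440/759 = 4840.

4840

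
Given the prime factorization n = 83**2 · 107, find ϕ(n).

φ(737123) = 737123 · (1 − 1/83) · (1 − 1/107)
       = 737123 · 8692/8881 = 721436.

721436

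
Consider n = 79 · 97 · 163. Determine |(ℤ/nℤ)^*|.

φ(79) = 79 − 1 = 78.
φ(97) = 97 − 1 = 96.
φ(163) = 163 − 1 = 162.
Multiply: 78 · 96 · 162 = 1213056.

1213056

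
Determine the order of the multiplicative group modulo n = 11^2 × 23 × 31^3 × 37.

φ(3067609061) = 3067609061 · (1 − 1/11) · (1 − 1/23) · (1 − 1/31) · (1 − 1/37)
       = 3067609061 · 237600/290191 = 2511669600.

2511669600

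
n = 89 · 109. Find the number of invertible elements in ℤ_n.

9504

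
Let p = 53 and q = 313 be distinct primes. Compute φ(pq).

For distinct primes, φ(pq) = (p−1)(q−1) = 52 × 312 = 16224.

16224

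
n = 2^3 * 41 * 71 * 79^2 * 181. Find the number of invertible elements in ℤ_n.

12422592000

φ(26306613848) = 26306613848 · (1 − 1/2) · (1 − 1/41) · (1 − 1/71) · (1 − 1/79) · (1 − 1/181)
       = 26306613848 · 39312000/83248778 = 12422592000.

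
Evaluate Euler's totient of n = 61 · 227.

13560

φ(61) = 61 − 1 = 60.
φ(227) = 227 − 1 = 226.
φ(13847) = 60 × 226 = 13560.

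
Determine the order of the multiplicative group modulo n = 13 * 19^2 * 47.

188784

φ(220571) = 220571 · (1 − 1/13) · (1 − 1/19) · (1 − 1/47)
       = 220571 · 9936/11609 = 188784.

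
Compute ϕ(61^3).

φ(226981) = 226981 · (1 − 1/61)
       = 226981 · 60/61 = 223260.

223260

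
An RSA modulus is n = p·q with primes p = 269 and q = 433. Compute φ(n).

115776

φ(pq) = (p−1)(q−1) = 268 · 432 = 115776.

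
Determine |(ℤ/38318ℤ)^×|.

First factor: 38318 = 2 · 7**2 · 17 · 23.
φ(2) = 2 − 1 = 1.
φ(7^2) = 7^1·(7−1) = 7·6 = 42.
φ(17) = 17 − 1 = 16.
φ(23) = 23 − 1 = 22.
φ(38318) = 1 × 42 × 16 × 22 = 14784.

14784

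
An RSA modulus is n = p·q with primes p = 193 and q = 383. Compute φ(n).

φ(n) = (p − 1)(q − 1) = (193−1)(383−1) = 192·382 = 73344.

73344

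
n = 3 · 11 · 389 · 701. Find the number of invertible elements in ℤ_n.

φ(3) = 3 − 1 = 2.
φ(11) = 11 − 1 = 10.
φ(389) = 389 − 1 = 388.
φ(701) = 701 − 1 = 700.
Multiply: 2 · 10 · 388 · 700 = 5432000.

5432000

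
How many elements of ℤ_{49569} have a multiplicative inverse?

28800

First factor: 49569 = 3 · 13 · 31 · 41.
φ(3) = 3 − 1 = 2.
φ(13) = 13 − 1 = 12.
φ(31) = 31 − 1 = 30.
φ(41) = 41 − 1 = 40.
φ(49569) = 2 × 12 × 30 × 40 = 28800.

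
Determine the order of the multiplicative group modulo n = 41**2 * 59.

φ(99179) = 99179 · (1 − 1/41) · (1 − 1/59)
       = 99179 · 2320/2419 = 95120.

95120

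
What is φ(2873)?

2496

2873 = 13^2 · 17.
φ(2873) = 2873 · (1 − 1/13) · (1 − 1/17)
       = 2873 · 192/221 = 2496.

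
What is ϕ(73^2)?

5256

φ(5329) = 5329 · (1 − 1/73)
       = 5329 · 72/73 = 5256.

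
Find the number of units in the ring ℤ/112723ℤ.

96096

Factor 112723: 112723 = 13^2 · 23 · 29.
φ(112723) = 112723 · (1 − 1/13) · (1 − 1/23) · (1 − 1/29)
       = 112723 · 7392/8671 = 96096.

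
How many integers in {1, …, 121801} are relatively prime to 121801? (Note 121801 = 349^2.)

121452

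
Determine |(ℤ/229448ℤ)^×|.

103488

Prime factorization: 229448 = 2^3 · 23 · 29 · 43.
φ(2^3) = 2^3 − 2^2 = 8 − 4 = 4.
φ(23) = 23 − 1 = 22.
φ(29) = 29 − 1 = 28.
φ(43) = 43 − 1 = 42.
Since φ is multiplicative, φ(229448) = 4 · 22 · 28 · 42 = 103488.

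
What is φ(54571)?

48400

54571 = 11^3 * 41.
φ(54571) = 54571 · (1 − 1/11) · (1 − 1/41)
       = 54571 · 400/451 = 48400.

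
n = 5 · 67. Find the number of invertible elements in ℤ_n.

φ(5) = 5 − 1 = 4.
φ(67) = 67 − 1 = 66.
Since φ is multiplicative, φ(335) = 4 · 66 = 264.

264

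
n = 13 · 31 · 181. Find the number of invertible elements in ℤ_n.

64800

φ(13) = 13 − 1 = 12.
φ(31) = 31 − 1 = 30.
φ(181) = 181 − 1 = 180.
φ(72943) = 12 × 30 × 180 = 64800.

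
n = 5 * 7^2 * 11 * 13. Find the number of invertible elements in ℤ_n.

20160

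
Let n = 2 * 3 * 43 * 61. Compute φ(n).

φ(15738) = 15738 · (1 − 1/2) · (1 − 1/3) · (1 − 1/43) · (1 − 1/61)
       = 15738 · 5040/15738 = 5040.

5040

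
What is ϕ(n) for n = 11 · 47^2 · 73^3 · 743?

6155138243520

φ(11) = 11 − 1 = 10.
φ(47^2) = 47^1·(47−1) = 47·46 = 2162.
φ(73^3) = 73^3 − 73^2 = 389017 − 5329 = 383688.
φ(743) = 743 − 1 = 742.
Multiply: 10 · 2162 · 383688 · 742 = 6155138243520.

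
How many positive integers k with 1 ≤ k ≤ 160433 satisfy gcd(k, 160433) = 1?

120960

First factor: 160433 = 7 · 13 · 41 · 43.
φ(7) = 7 − 1 = 6.
φ(13) = 13 − 1 = 12.
φ(41) = 41 − 1 = 40.
φ(43) = 43 − 1 = 42.
φ(160433) = 6 × 12 × 40 × 42 = 120960.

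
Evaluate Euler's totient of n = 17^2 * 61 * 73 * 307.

359562240

φ(395083519) = 395083519 · (1 − 1/17) · (1 − 1/61) · (1 − 1/73) · (1 − 1/307)
       = 395083519 · 21150720/23240207 = 359562240.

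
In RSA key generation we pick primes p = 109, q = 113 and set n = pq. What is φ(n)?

φ(pq) = (p−1)(q−1) = 108 · 112 = 12096.

12096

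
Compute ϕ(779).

720

Factor 779: 779 = 19 * 41.
φ(779) = 779 · (1 − 1/19) · (1 − 1/41)
       = 779 · 720/779 = 720.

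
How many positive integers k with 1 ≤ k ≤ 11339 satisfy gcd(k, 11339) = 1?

First factor: 11339 = 17 * 23 * 29.
φ(11339) = 11339 · (1 − 1/17) · (1 − 1/23) · (1 − 1/29)
       = 11339 · 9856/11339 = 9856.

9856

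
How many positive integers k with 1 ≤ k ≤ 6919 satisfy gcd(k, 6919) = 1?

5760

6919 = 11 * 17 * 37.
φ(11) = 11 − 1 = 10.
φ(17) = 17 − 1 = 16.
φ(37) = 37 − 1 = 36.
Since φ is multiplicative, φ(6919) = 10 · 16 · 36 = 5760.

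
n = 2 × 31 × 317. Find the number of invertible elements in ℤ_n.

φ(2) = 2 − 1 = 1.
φ(31) = 31 − 1 = 30.
φ(317) = 317 − 1 = 316.
Since φ is multiplicative, φ(19654) = 1 · 30 · 316 = 9480.

9480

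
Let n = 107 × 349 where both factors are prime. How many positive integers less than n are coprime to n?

φ(107) = 107 − 1 = 106.
φ(349) = 349 − 1 = 348.
φ(37343) = 106 × 348 = 36888.

36888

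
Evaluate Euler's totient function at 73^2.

5256

φ(5329) = 5329 · (1 − 1/73)
       = 5329 · 72/73 = 5256.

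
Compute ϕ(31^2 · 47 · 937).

40042080

φ(31^2) = 31^1·(31−1) = 31·30 = 930.
φ(47) = 47 − 1 = 46.
φ(937) = 937 − 1 = 936.
φ(42321479) = 930 × 46 × 936 = 40042080.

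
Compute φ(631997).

631997 = 19 × 29 × 31 × 37.
φ(631997) = 631997 · (1 − 1/19) · (1 − 1/29) · (1 − 1/31) · (1 − 1/37)
       = 631997 · 544320/631997 = 544320.

544320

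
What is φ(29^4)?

682892

φ(29^4) = 29^4 − 29^3 = 707281 − 24389 = 682892.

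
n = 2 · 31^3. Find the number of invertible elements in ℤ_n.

φ(2) = 2 − 1 = 1.
φ(31^3) = 31^3 − 31^2 = 29791 − 961 = 28830.
Multiply: 1 · 28830 = 28830.

28830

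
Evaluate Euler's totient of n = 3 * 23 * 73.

3168

φ(3) = 3 − 1 = 2.
φ(23) = 23 − 1 = 22.
φ(73) = 73 − 1 = 72.
Since φ is multiplicative, φ(5037) = 2 · 22 · 72 = 3168.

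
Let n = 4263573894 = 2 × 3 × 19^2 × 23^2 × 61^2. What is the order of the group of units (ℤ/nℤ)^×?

1266740640

φ(4263573894) = 4263573894 · (1 − 1/2) · (1 − 1/3) · (1 − 1/19) · (1 − 1/23) · (1 − 1/61)
       = 4263573894 · 47520/159942 = 1266740640.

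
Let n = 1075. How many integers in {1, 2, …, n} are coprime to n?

Factor 1075: 1075 = 5^2 · 43.
φ(1075) = 1075 · (1 − 1/5) · (1 − 1/43)
       = 1075 · 168/215 = 840.

840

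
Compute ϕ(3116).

1440

3116 = 2^2 · 19 · 41.
φ(2^2) = 2^1·(2−1) = 2·1 = 2.
φ(19) = 19 − 1 = 18.
φ(41) = 41 − 1 = 40.
Multiply: 2 · 18 · 40 = 1440.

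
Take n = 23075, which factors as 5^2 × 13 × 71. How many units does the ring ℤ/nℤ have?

16800

φ(23075) = 23075 · (1 − 1/5) · (1 − 1/13) · (1 − 1/71)
       = 23075 · 3360/4615 = 16800.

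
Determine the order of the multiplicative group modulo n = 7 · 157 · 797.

φ(875903) = 875903 · (1 − 1/7) · (1 − 1/157) · (1 − 1/797)
       = 875903 · 745056/875903 = 745056.

745056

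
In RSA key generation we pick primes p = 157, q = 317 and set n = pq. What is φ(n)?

φ(49769) = 49769 · (1 − 1/157) · (1 − 1/317)
       = 49769 · 49296/49769 = 49296.

49296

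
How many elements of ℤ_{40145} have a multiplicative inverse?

25920

First factor: 40145 = 5 * 7 * 31 * 37.
φ(5) = 5 − 1 = 4.
φ(7) = 7 − 1 = 6.
φ(31) = 31 − 1 = 30.
φ(37) = 37 − 1 = 36.
φ(40145) = 4 × 6 × 30 × 36 = 25920.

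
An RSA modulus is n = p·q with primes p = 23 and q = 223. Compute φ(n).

φ(23) = 23 − 1 = 22.
φ(223) = 223 − 1 = 222.
Multiply: 22 · 222 = 4884.

4884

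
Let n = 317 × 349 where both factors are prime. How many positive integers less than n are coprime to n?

φ(pq) = (p−1)(q−1) = 316 · 348 = 109968.

109968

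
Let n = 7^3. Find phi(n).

294

φ(343) = 343 · (1 − 1/7)
       = 343 · 6/7 = 294.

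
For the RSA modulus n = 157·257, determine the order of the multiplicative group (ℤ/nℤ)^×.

39936

φ(n) = (p − 1)(q − 1) = (157−1)(257−1) = 156·256 = 39936.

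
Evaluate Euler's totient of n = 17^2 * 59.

φ(17^2) = 17^1·(17−1) = 17·16 = 272.
φ(59) = 59 − 1 = 58.
φ(17051) = 272 × 58 = 15776.

15776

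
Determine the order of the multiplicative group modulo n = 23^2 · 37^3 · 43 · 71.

φ(81806469161) = 81806469161 · (1 − 1/23) · (1 − 1/37) · (1 − 1/43) · (1 − 1/71)
       = 81806469161 · 2328480/2598103 = 73316849760.

73316849760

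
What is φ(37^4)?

1823508

φ(37^4) = 37^4 − 37^3 = 1874161 − 50653 = 1823508.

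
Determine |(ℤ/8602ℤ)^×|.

3520

8602 = 2 × 11 × 17 × 23.
φ(2) = 2 − 1 = 1.
φ(11) = 11 − 1 = 10.
φ(17) = 17 − 1 = 16.
φ(23) = 23 − 1 = 22.
Since φ is multiplicative, φ(8602) = 1 · 10 · 16 · 22 = 3520.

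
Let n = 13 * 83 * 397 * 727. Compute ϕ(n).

282896064

φ(311419901) = 311419901 · (1 − 1/13) · (1 − 1/83) · (1 − 1/397) · (1 − 1/727)
       = 311419901 · 282896064/311419901 = 282896064.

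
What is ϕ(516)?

168

Prime factorization: 516 = 2^2 * 3 * 43.
φ(516) = 516 · (1 − 1/2) · (1 − 1/3) · (1 − 1/43)
       = 516 · 84/258 = 168.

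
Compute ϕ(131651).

Prime factorization: 131651 = 13**2 × 19 × 41.
φ(13^2) = 13^1·(13−1) = 13·12 = 156.
φ(19) = 19 − 1 = 18.
φ(41) = 41 − 1 = 40.
Multiply: 156 · 18 · 40 = 112320.

112320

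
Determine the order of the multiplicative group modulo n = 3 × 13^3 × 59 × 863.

φ(335593947) = 335593947 · (1 − 1/3) · (1 − 1/13) · (1 − 1/59) · (1 − 1/863)
       = 335593947 · 1199904/1985763 = 202783776.

202783776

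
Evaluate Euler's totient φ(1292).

576

Prime factorization: 1292 = 2**2 · 17 · 19.
φ(2^2) = 2^1·(2−1) = 2·1 = 2.
φ(17) = 17 − 1 = 16.
φ(19) = 19 − 1 = 18.
Multiply: 2 · 16 · 18 = 576.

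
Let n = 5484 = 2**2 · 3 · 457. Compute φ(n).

φ(5484) = 5484 · (1 − 1/2) · (1 − 1/3) · (1 − 1/457)
       = 5484 · 912/2742 = 1824.

1824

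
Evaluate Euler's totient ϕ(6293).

Factor 6293: 6293 = 7 · 29 · 31.
φ(6293) = 6293 · (1 − 1/7) · (1 − 1/29) · (1 − 1/31)
       = 6293 · 5040/6293 = 5040.

5040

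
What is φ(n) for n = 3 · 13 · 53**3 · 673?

φ(3907574619) = 3907574619 · (1 − 1/3) · (1 − 1/13) · (1 − 1/53) · (1 − 1/673)
       = 3907574619 · 838656/1391091 = 2355784704.

2355784704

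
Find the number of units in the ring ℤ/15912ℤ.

4608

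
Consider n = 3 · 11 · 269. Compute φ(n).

5360

φ(3) = 3 − 1 = 2.
φ(11) = 11 − 1 = 10.
φ(269) = 269 − 1 = 268.
Multiply: 2 · 10 · 268 = 5360.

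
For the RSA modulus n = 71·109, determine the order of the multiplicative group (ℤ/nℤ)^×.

7560

For distinct primes, φ(pq) = (p−1)(q−1) = 70 × 108 = 7560.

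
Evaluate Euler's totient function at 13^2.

φ(169) = 169 · (1 − 1/13)
       = 169 · 12/13 = 156.

156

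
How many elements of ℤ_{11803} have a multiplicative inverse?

10080

Prime factorization: 11803 = 11 * 29 * 37.
φ(11) = 11 − 1 = 10.
φ(29) = 29 − 1 = 28.
φ(37) = 37 − 1 = 36.
Since φ is multiplicative, φ(11803) = 10 · 28 · 36 = 10080.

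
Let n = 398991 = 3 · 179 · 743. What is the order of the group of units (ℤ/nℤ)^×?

264152

φ(398991) = 398991 · (1 − 1/3) · (1 − 1/179) · (1 − 1/743)
       = 398991 · 264152/398991 = 264152.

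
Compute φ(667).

616

Prime factorization: 667 = 23 · 29.
φ(23) = 23 − 1 = 22.
φ(29) = 29 − 1 = 28.
Since φ is multiplicative, φ(667) = 22 · 28 = 616.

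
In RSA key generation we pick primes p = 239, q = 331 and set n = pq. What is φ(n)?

78540

φ(n) = (p − 1)(q − 1) = (239−1)(331−1) = 238·330 = 78540.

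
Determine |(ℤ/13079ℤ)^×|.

13079 = 11 × 29 × 41.
φ(13079) = 13079 · (1 − 1/11) · (1 − 1/29) · (1 − 1/41)
       = 13079 · 11200/13079 = 11200.

11200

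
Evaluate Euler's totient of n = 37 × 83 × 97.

283392

φ(297887) = 297887 · (1 − 1/37) · (1 − 1/83) · (1 − 1/97)
       = 297887 · 283392/297887 = 283392.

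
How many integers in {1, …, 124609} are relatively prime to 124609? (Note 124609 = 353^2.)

124256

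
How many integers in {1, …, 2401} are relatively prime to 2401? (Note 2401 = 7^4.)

2058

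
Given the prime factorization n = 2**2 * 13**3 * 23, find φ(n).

89232

φ(202124) = 202124 · (1 − 1/2) · (1 − 1/13) · (1 − 1/23)
       = 202124 · 264/598 = 89232.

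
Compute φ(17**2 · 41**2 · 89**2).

φ(3848093089) = 3848093089 · (1 − 1/17) · (1 − 1/41) · (1 − 1/89)
       = 3848093089 · 56320/62033 = 3493698560.

3493698560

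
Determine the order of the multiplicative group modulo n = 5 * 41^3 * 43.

11296320

φ(14818015) = 14818015 · (1 − 1/5) · (1 − 1/41) · (1 − 1/43)
       = 14818015 · 6720/8815 = 11296320.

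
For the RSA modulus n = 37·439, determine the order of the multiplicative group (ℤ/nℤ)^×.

15768

φ(37) = 37 − 1 = 36.
φ(439) = 439 − 1 = 438.
Multiply: 36 · 438 = 15768.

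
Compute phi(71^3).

φ(71^3) = 71^2·(71−1) = 5041·70 = 352870.

352870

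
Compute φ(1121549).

Prime factorization: 1121549 = 11^2 · 13 · 23 · 31.
φ(1121549) = 1121549 · (1 − 1/11) · (1 − 1/13) · (1 − 1/23) · (1 − 1/31)
       = 1121549 · 79200/101959 = 871200.

871200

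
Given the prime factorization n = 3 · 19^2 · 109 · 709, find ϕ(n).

φ(83695323) = 83695323 · (1 − 1/3) · (1 − 1/19) · (1 − 1/109) · (1 − 1/709)
       = 83695323 · 2752704/4405017 = 52301376.

52301376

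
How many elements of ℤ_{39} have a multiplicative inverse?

24

39 = 3 * 13.
φ(3) = 3 − 1 = 2.
φ(13) = 13 − 1 = 12.
Since φ is multiplicative, φ(39) = 2 · 12 = 24.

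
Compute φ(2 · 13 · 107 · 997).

φ(2) = 2 − 1 = 1.
φ(13) = 13 − 1 = 12.
φ(107) = 107 − 1 = 106.
φ(997) = 997 − 1 = 996.
Since φ is multiplicative, φ(2773654) = 1 · 12 · 106 · 996 = 1266912.

1266912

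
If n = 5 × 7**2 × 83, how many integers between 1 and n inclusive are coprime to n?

φ(20335) = 20335 · (1 − 1/5) · (1 − 1/7) · (1 − 1/83)
       = 20335 · 1968/2905 = 13776.

13776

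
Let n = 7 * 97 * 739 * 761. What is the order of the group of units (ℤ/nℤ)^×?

φ(381855341) = 381855341 · (1 − 1/7) · (1 − 1/97) · (1 − 1/739) · (1 − 1/761)
       = 381855341 · 323066880/381855341 = 323066880.

323066880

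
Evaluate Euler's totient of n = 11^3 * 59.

φ(78529) = 78529 · (1 − 1/11) · (1 − 1/59)
       = 78529 · 580/649 = 70180.

70180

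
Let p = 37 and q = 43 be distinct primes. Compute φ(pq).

1512

For distinct primes, φ(pq) = (p−1)(q−1) = 36 × 42 = 1512.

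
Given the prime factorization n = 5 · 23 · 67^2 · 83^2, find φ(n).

φ(3556342915) = 3556342915 · (1 − 1/5) · (1 − 1/23) · (1 − 1/67) · (1 − 1/83)
       = 3556342915 · 476256/639515 = 2648459616.

2648459616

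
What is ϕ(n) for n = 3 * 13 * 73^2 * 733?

92337408

φ(3) = 3 − 1 = 2.
φ(13) = 13 − 1 = 12.
φ(73^2) = 73^1·(73−1) = 73·72 = 5256.
φ(733) = 733 − 1 = 732.
φ(152340123) = 2 × 12 × 5256 × 732 = 92337408.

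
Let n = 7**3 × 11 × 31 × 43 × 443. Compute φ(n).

1637344800

φ(7^3) = 7^2·(7−1) = 49·6 = 294.
φ(11) = 11 − 1 = 10.
φ(31) = 31 − 1 = 30.
φ(43) = 43 − 1 = 42.
φ(443) = 443 − 1 = 442.
Multiply: 294 · 10 · 30 · 42 · 442 = 1637344800.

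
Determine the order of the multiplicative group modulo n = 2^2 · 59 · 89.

φ(2^2) = 2^1·(2−1) = 2·1 = 2.
φ(59) = 59 − 1 = 58.
φ(89) = 89 − 1 = 88.
φ(21004) = 2 × 58 × 88 = 10208.

10208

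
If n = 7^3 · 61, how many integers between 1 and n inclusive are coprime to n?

17640

φ(20923) = 20923 · (1 − 1/7) · (1 − 1/61)
       = 20923 · 360/427 = 17640.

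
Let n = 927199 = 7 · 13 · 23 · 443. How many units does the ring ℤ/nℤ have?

700128

φ(7) = 7 − 1 = 6.
φ(13) = 13 − 1 = 12.
φ(23) = 23 − 1 = 22.
φ(443) = 443 − 1 = 442.
Multiply: 6 · 12 · 22 · 442 = 700128.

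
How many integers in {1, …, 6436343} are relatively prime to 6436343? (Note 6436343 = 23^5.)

6156502

φ(23^5) = 23^5 − 23^4 = 6436343 − 279841 = 6156502.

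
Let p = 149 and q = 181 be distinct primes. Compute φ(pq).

26640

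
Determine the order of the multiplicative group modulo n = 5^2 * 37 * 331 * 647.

φ(198095225) = 198095225 · (1 − 1/5) · (1 − 1/37) · (1 − 1/331) · (1 − 1/647)
       = 198095225 · 30697920/39619045 = 153489600.

153489600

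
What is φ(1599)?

First factor: 1599 = 3 · 13 · 41.
φ(3) = 3 − 1 = 2.
φ(13) = 13 − 1 = 12.
φ(41) = 41 − 1 = 40.
Multiply: 2 · 12 · 40 = 960.

960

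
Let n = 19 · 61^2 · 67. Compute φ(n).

4348080

φ(4736833) = 4736833 · (1 − 1/19) · (1 − 1/61) · (1 − 1/67)
       = 4736833 · 71280/77653 = 4348080.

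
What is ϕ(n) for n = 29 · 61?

φ(29) = 29 − 1 = 28.
φ(61) = 61 − 1 = 60.
φ(1769) = 28 × 60 = 1680.

1680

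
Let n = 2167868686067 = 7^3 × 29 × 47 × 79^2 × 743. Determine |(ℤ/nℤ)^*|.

1731365633088

φ(2167868686067) = 2167868686067 · (1 − 1/7) · (1 − 1/29) · (1 − 1/47) · (1 − 1/79) · (1 − 1/743)
       = 2167868686067 · 447265728/560028077 = 1731365633088.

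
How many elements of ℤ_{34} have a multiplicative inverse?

Prime factorization: 34 = 2 · 17.
φ(2) = 2 − 1 = 1.
φ(17) = 17 − 1 = 16.
Multiply: 1 · 16 = 16.

16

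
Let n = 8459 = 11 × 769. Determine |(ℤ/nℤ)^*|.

7680

φ(11) = 11 − 1 = 10.
φ(769) = 769 − 1 = 768.
Since φ is multiplicative, φ(8459) = 10 · 768 = 7680.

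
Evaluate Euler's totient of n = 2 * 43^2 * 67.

119196

φ(247766) = 247766 · (1 − 1/2) · (1 − 1/43) · (1 − 1/67)
       = 247766 · 2772/5762 = 119196.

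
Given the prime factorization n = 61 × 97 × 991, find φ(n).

φ(5863747) = 5863747 · (1 − 1/61) · (1 − 1/97) · (1 − 1/991)
       = 5863747 · 5702400/5863747 = 5702400.

5702400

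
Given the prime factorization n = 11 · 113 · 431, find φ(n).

φ(11) = 11 − 1 = 10.
φ(113) = 113 − 1 = 112.
φ(431) = 431 − 1 = 430.
Since φ is multiplicative, φ(535733) = 10 · 112 · 430 = 481600.

481600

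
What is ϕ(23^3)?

11638

φ(12167) = 12167 · (1 − 1/23)
       = 12167 · 22/23 = 11638.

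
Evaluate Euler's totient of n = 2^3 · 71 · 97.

26880

φ(2^3) = 2^3 − 2^2 = 8 − 4 = 4.
φ(71) = 71 − 1 = 70.
φ(97) = 97 − 1 = 96.
Multiply: 4 · 70 · 96 = 26880.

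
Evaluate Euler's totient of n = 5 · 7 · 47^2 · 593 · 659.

20212243968

φ(5) = 5 − 1 = 4.
φ(7) = 7 − 1 = 6.
φ(47^2) = 47^2 − 47^1 = 2209 − 47 = 2162.
φ(593) = 593 − 1 = 592.
φ(659) = 659 − 1 = 658.
Since φ is multiplicative, φ(30213696905) = 4 · 6 · 2162 · 592 · 658 = 20212243968.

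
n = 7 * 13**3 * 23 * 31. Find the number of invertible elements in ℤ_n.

8030880

φ(7) = 7 − 1 = 6.
φ(13^3) = 13^2·(13−1) = 169·12 = 2028.
φ(23) = 23 − 1 = 22.
φ(31) = 31 − 1 = 30.
Since φ is multiplicative, φ(10965227) = 6 · 2028 · 22 · 30 = 8030880.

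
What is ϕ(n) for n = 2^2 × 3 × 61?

240

φ(2^2) = 2^2 − 2^1 = 4 − 2 = 2.
φ(3) = 3 − 1 = 2.
φ(61) = 61 − 1 = 60.
φ(732) = 2 × 2 × 60 = 240.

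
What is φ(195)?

96

195 = 3 · 5 · 13.
φ(3) = 3 − 1 = 2.
φ(5) = 5 − 1 = 4.
φ(13) = 13 − 1 = 12.
φ(195) = 2 × 4 × 12 = 96.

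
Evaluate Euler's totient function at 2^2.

2

φ(2^2) = 2^1·(2−1) = 2·1 = 2.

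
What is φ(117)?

72

117 = 3^2 · 13.
φ(3^2) = 3^2 − 3^1 = 9 − 3 = 6.
φ(13) = 13 − 1 = 12.
Since φ is multiplicative, φ(117) = 6 · 12 = 72.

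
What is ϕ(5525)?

3840

Factor 5525: 5525 = 5^2 · 13 · 17.
φ(5^2) = 5^1·(5−1) = 5·4 = 20.
φ(13) = 13 − 1 = 12.
φ(17) = 17 − 1 = 16.
Since φ is multiplicative, φ(5525) = 20 · 12 · 16 = 3840.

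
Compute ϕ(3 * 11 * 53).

1040

φ(3) = 3 − 1 = 2.
φ(11) = 11 − 1 = 10.
φ(53) = 53 − 1 = 52.
Multiply: 2 · 10 · 52 = 1040.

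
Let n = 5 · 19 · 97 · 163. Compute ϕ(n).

φ(1502045) = 1502045 · (1 − 1/5) · (1 − 1/19) · (1 − 1/97) · (1 − 1/163)
       = 1502045 · 1119744/1502045 = 1119744.

1119744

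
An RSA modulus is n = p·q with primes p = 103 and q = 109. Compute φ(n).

For distinct primes, φ(pq) = (p−1)(q−1) = 102 × 108 = 11016.

11016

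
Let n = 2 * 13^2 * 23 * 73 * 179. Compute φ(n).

43984512

φ(2) = 2 − 1 = 1.
φ(13^2) = 13^1·(13−1) = 13·12 = 156.
φ(23) = 23 − 1 = 22.
φ(73) = 73 − 1 = 72.
φ(179) = 179 − 1 = 178.
φ(101582858) = 1 × 156 × 22 × 72 × 178 = 43984512.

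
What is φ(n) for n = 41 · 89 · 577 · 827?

1674731520

φ(1741226171) = 1741226171 · (1 − 1/41) · (1 − 1/89) · (1 − 1/577) · (1 − 1/827)
       = 1741226171 · 1674731520/1741226171 = 1674731520.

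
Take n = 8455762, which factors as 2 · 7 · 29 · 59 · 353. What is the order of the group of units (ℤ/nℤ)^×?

3429888

φ(2) = 2 − 1 = 1.
φ(7) = 7 − 1 = 6.
φ(29) = 29 − 1 = 28.
φ(59) = 59 − 1 = 58.
φ(353) = 353 − 1 = 352.
φ(8455762) = 1 × 6 × 28 × 58 × 352 = 3429888.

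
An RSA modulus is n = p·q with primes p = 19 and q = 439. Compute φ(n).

φ(pq) = (p−1)(q−1) = 18 · 438 = 7884.

7884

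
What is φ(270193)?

203280

Prime factorization: 270193 = 7 * 11^3 * 29.
φ(270193) = 270193 · (1 − 1/7) · (1 − 1/11) · (1 − 1/29)
       = 270193 · 1680/2233 = 203280.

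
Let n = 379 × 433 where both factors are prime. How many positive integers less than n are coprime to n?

163296

For distinct primes, φ(pq) = (p−1)(q−1) = 378 × 432 = 163296.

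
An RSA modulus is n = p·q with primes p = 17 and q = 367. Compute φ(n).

5856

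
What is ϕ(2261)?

Factor 2261: 2261 = 7 * 17 * 19.
φ(7) = 7 − 1 = 6.
φ(17) = 17 − 1 = 16.
φ(19) = 19 − 1 = 18.
Multiply: 6 · 16 · 18 = 1728.

1728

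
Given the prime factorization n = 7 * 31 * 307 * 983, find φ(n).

54088560

φ(65486477) = 65486477 · (1 − 1/7) · (1 − 1/31) · (1 − 1/307) · (1 − 1/983)
       = 65486477 · 54088560/65486477 = 54088560.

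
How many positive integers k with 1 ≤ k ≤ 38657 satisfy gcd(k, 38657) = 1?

Prime factorization: 38657 = 29 · 31 · 43.
φ(38657) = 38657 · (1 − 1/29) · (1 − 1/31) · (1 − 1/43)
       = 38657 · 35280/38657 = 35280.

35280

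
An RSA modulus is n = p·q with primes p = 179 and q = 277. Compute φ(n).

49128

φ(n) = (p − 1)(q − 1) = (179−1)(277−1) = 178·276 = 49128.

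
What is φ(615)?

Factor 615: 615 = 3 * 5 * 41.
φ(615) = 615 · (1 − 1/3) · (1 − 1/5) · (1 − 1/41)
       = 615 · 320/615 = 320.

320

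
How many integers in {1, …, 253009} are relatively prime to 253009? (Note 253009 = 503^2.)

φ(253009) = 253009 · (1 − 1/503)
       = 253009 · 502/503 = 252506.

252506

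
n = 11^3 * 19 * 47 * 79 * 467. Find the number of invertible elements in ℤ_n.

φ(11^3) = 11^3 − 11^2 = 1331 − 121 = 1210.
φ(19) = 19 − 1 = 18.
φ(47) = 47 − 1 = 46.
φ(79) = 79 − 1 = 78.
φ(467) = 467 − 1 = 466.
Multiply: 1210 · 18 · 46 · 78 · 466 = 36416334240.

36416334240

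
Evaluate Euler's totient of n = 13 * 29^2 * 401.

3897600

φ(4384133) = 4384133 · (1 − 1/13) · (1 − 1/29) · (1 − 1/401)
       = 4384133 · 134400/151177 = 3897600.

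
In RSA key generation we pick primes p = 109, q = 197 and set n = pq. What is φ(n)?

φ(n) = (p − 1)(q − 1) = (109−1)(197−1) = 108·196 = 21168.

21168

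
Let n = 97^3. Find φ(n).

903264

φ(97^3) = 97^2·(97−1) = 9409·96 = 903264.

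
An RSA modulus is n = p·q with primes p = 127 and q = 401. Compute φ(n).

φ(pq) = (p−1)(q−1) = 126 · 400 = 50400.

50400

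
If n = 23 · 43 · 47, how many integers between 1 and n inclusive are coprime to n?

φ(23) = 23 − 1 = 22.
φ(43) = 43 − 1 = 42.
φ(47) = 47 − 1 = 46.
Since φ is multiplicative, φ(46483) = 22 · 42 · 46 = 42504.

42504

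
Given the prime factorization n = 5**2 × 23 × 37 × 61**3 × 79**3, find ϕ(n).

φ(2380895573885225) = 2380895573885225 · (1 − 1/5) · (1 − 1/23) · (1 − 1/37) · (1 − 1/61) · (1 − 1/79)
       = 2380895573885225 · 14826240/20504845 = 1721531140243200.

1721531140243200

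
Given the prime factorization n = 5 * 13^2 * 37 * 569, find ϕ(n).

12759552

φ(17789785) = 17789785 · (1 − 1/5) · (1 − 1/13) · (1 − 1/37) · (1 − 1/569)
       = 17789785 · 981504/1368445 = 12759552.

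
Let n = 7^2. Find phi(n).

φ(7^2) = 7^2 − 7^1 = 49 − 7 = 42.

42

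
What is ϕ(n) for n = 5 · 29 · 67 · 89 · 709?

φ(5) = 5 − 1 = 4.
φ(29) = 29 − 1 = 28.
φ(67) = 67 − 1 = 66.
φ(89) = 89 − 1 = 88.
φ(709) = 709 − 1 = 708.
Multiply: 4 · 28 · 66 · 88 · 708 = 460551168.

460551168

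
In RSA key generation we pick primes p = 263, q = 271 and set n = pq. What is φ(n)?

φ(pq) = (p−1)(q−1) = 262 · 270 = 70740.

70740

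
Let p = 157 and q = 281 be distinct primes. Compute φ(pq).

φ(n) = (p − 1)(q − 1) = (157−1)(281−1) = 156·280 = 43680.

43680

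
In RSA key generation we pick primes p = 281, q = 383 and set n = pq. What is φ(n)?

106960

φ(pq) = (p−1)(q−1) = 280 · 382 = 106960.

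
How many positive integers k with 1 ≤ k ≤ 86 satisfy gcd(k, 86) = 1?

Factor 86: 86 = 2 × 43.
φ(86) = 86 · (1 − 1/2) · (1 − 1/43)
       = 86 · 42/86 = 42.

42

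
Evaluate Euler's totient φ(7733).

6480

First factor: 7733 = 11 · 19 · 37.
φ(11) = 11 − 1 = 10.
φ(19) = 19 − 1 = 18.
φ(37) = 37 − 1 = 36.
φ(7733) = 10 × 18 × 36 = 6480.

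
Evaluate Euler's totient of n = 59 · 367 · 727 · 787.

12113461008

φ(59) = 59 − 1 = 58.
φ(367) = 367 − 1 = 366.
φ(727) = 727 − 1 = 726.
φ(787) = 787 − 1 = 786.
Multiply: 58 · 366 · 726 · 786 = 12113461008.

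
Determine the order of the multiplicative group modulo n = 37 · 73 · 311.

803520

φ(840011) = 840011 · (1 − 1/37) · (1 − 1/73) · (1 − 1/311)
       = 840011 · 803520/840011 = 803520.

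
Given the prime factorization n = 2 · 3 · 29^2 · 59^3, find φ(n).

φ(2) = 2 − 1 = 1.
φ(3) = 3 − 1 = 2.
φ(29^2) = 29^1·(29−1) = 29·28 = 812.
φ(59^3) = 59^2·(59−1) = 3481·58 = 201898.
Since φ is multiplicative, φ(1036342434) = 1 · 2 · 812 · 201898 = 327882352.

327882352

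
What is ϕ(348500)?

128000

348500 = 2^2 · 5^3 · 17 · 41.
φ(2^2) = 2^1·(2−1) = 2·1 = 2.
φ(5^3) = 5^3 − 5^2 = 125 − 25 = 100.
φ(17) = 17 − 1 = 16.
φ(41) = 41 − 1 = 40.
Since φ is multiplicative, φ(348500) = 2 · 100 · 16 · 40 = 128000.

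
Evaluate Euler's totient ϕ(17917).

Prime factorization: 17917 = 19 * 23 * 41.
φ(19) = 19 − 1 = 18.
φ(23) = 23 − 1 = 22.
φ(41) = 41 − 1 = 40.
Since φ is multiplicative, φ(17917) = 18 · 22 · 40 = 15840.

15840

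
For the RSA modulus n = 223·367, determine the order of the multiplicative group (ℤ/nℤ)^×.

φ(n) = (p − 1)(q − 1) = (223−1)(367−1) = 222·366 = 81252.

81252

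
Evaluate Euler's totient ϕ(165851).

First factor: 165851 = 7 × 19 × 29 × 43.
φ(165851) = 165851 · (1 − 1/7) · (1 − 1/19) · (1 − 1/29) · (1 − 1/43)
       = 165851 · 127008/165851 = 127008.

127008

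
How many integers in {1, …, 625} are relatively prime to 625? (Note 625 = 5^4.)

500

φ(5^4) = 5^3·(5−1) = 125·4 = 500.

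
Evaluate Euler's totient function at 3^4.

φ(3^4) = 3^3·(3−1) = 27·2 = 54.

54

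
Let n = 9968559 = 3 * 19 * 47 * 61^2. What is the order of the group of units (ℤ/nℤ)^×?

φ(9968559) = 9968559 · (1 − 1/3) · (1 − 1/19) · (1 − 1/47) · (1 − 1/61)
       = 9968559 · 99360/163419 = 6060960.

6060960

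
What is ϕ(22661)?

22661 = 17 × 31 × 43.
φ(17) = 17 − 1 = 16.
φ(31) = 31 − 1 = 30.
φ(43) = 43 − 1 = 42.
Multiply: 16 · 30 · 42 = 20160.

20160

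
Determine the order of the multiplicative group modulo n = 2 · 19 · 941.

16920

φ(2) = 2 − 1 = 1.
φ(19) = 19 − 1 = 18.
φ(941) = 941 − 1 = 940.
Multiply: 1 · 18 · 940 = 16920.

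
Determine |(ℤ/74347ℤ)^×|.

54432

Factor 74347: 74347 = 7 · 13 · 19 · 43.
φ(7) = 7 − 1 = 6.
φ(13) = 13 − 1 = 12.
φ(19) = 19 − 1 = 18.
φ(43) = 43 − 1 = 42.
Since φ is multiplicative, φ(74347) = 6 · 12 · 18 · 42 = 54432.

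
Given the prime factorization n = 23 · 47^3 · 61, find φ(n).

φ(23) = 23 − 1 = 22.
φ(47^3) = 47^3 − 47^2 = 103823 − 2209 = 101614.
φ(61) = 61 − 1 = 60.
φ(145663669) = 22 × 101614 × 60 = 134130480.

134130480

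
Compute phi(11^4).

φ(11^4) = 11^4 − 11^3 = 14641 − 1331 = 13310.

13310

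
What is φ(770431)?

665280

770431 = 19 · 23 · 41 · 43.
φ(19) = 19 − 1 = 18.
φ(23) = 23 − 1 = 22.
φ(41) = 41 − 1 = 40.
φ(43) = 43 − 1 = 42.
φ(770431) = 18 × 22 × 40 × 42 = 665280.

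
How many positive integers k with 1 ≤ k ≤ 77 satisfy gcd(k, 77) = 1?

60

First factor: 77 = 7 · 11.
φ(77) = 77 · (1 − 1/7) · (1 − 1/11)
       = 77 · 60/77 = 60.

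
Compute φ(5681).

5681 = 13 · 19 · 23.
φ(13) = 13 − 1 = 12.
φ(19) = 19 − 1 = 18.
φ(23) = 23 − 1 = 22.
φ(5681) = 12 × 18 × 22 = 4752.

4752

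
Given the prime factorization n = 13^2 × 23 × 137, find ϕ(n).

φ(532519) = 532519 · (1 − 1/13) · (1 − 1/23) · (1 − 1/137)
       = 532519 · 35904/40963 = 466752.

466752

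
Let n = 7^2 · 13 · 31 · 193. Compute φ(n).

φ(7^2) = 7^2 − 7^1 = 49 − 7 = 42.
φ(13) = 13 − 1 = 12.
φ(31) = 31 − 1 = 30.
φ(193) = 193 − 1 = 192.
Multiply: 42 · 12 · 30 · 192 = 2903040.

2903040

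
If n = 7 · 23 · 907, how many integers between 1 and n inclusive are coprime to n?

φ(7) = 7 − 1 = 6.
φ(23) = 23 − 1 = 22.
φ(907) = 907 − 1 = 906.
φ(146027) = 6 × 22 × 906 = 119592.

119592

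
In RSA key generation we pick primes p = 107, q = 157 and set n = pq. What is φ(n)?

16536

φ(n) = (p − 1)(q − 1) = (107−1)(157−1) = 106·156 = 16536.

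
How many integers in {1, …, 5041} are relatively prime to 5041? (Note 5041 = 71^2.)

4970

φ(5041) = 5041 · (1 − 1/71)
       = 5041 · 70/71 = 4970.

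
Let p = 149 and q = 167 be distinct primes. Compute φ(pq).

24568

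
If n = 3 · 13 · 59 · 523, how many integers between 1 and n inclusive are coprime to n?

φ(3) = 3 − 1 = 2.
φ(13) = 13 − 1 = 12.
φ(59) = 59 − 1 = 58.
φ(523) = 523 − 1 = 522.
Since φ is multiplicative, φ(1203423) = 2 · 12 · 58 · 522 = 726624.

726624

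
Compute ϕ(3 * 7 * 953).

φ(20013) = 20013 · (1 − 1/3) · (1 − 1/7) · (1 − 1/953)
       = 20013 · 11424/20013 = 11424.

11424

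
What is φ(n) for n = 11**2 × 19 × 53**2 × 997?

5435052480

φ(6438517327) = 6438517327 · (1 − 1/11) · (1 − 1/19) · (1 − 1/53) · (1 − 1/997)
       = 6438517327 · 9322560/11043769 = 5435052480.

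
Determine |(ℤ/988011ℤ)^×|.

598752

First factor: 988011 = 3^3 · 23 · 37 · 43.
φ(3^3) = 3^2·(3−1) = 9·2 = 18.
φ(23) = 23 − 1 = 22.
φ(37) = 37 − 1 = 36.
φ(43) = 43 − 1 = 42.
φ(988011) = 18 × 22 × 36 × 42 = 598752.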